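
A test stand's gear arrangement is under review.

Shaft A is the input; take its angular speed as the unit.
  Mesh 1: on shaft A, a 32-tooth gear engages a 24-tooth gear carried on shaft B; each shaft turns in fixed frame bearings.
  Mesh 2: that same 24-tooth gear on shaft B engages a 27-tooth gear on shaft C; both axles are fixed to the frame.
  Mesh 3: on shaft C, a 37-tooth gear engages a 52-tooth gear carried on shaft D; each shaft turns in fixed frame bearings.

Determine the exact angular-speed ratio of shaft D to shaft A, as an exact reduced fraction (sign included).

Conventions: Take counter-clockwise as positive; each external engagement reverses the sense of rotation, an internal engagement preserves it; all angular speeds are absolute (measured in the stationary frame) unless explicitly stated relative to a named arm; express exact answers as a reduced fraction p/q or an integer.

class = fixed-axis compound train [3 meshes; 3 ratios multiply, 3 sense flips]
mesh 1 [32T→24T]: running ratio 4/3, sense −
mesh 2 [24T→27T]: running ratio 32/27, sense +
mesh 3 [37T→52T]: running ratio 296/351, sense −
ω_out/ω_in = -296/351

-296/351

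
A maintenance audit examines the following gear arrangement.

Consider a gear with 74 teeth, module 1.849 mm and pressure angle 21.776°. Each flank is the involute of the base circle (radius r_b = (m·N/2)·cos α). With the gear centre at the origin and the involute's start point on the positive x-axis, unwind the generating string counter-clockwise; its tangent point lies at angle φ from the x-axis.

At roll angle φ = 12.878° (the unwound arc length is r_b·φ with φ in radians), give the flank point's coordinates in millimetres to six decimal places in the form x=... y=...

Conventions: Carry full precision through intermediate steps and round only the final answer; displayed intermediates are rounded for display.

x=65.115680 y=0.239247

single-mesh involute tooth geometry (74T wheel at module 1.849)
pitch radius r_p = m·N/2 = 1.849·74/2 = 68.413000
base radius r_b = r_p·cos α = 68.413000·cos 21.776° = 63.531138
roll angle φ = 12.878° = 0.22476350 rad
x = r_b·(cos φ + φ·sin φ) = 65.115680
y = r_b·(sin φ − φ·cos φ) = 0.239247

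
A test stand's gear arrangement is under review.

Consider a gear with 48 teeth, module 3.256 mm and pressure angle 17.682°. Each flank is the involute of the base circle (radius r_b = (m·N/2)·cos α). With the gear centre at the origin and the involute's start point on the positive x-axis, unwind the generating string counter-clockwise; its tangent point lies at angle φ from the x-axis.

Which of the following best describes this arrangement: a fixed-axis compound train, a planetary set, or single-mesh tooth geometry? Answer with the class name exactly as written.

single-mesh tooth geometry

topology: single-mesh involute geometry — m = 3.256, N = 48
classification: single-mesh tooth geometry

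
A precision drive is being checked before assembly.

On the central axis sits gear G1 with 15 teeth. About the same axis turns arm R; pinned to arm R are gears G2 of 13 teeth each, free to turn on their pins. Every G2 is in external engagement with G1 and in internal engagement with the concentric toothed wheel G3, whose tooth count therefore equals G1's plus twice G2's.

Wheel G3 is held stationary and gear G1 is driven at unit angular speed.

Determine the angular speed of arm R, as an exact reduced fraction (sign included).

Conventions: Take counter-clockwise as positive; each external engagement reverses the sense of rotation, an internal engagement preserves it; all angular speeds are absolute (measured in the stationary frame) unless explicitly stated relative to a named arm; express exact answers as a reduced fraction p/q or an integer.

recognized (axles ride arm R): planetary set, 15/13/41 teeth
ring teeth: 15 + 2·13 = 41
15(ω_sun−ω_arm) = −41(ω_ring−ω_arm),  ω_ring = 0, ω_sun = 1
15(1−ω_arm) = −41(0−ω_arm)  ⇒  56·ω_arm = 15  ⇒  ω_arm = 15/56
exact speed ratio = 15/56

15/56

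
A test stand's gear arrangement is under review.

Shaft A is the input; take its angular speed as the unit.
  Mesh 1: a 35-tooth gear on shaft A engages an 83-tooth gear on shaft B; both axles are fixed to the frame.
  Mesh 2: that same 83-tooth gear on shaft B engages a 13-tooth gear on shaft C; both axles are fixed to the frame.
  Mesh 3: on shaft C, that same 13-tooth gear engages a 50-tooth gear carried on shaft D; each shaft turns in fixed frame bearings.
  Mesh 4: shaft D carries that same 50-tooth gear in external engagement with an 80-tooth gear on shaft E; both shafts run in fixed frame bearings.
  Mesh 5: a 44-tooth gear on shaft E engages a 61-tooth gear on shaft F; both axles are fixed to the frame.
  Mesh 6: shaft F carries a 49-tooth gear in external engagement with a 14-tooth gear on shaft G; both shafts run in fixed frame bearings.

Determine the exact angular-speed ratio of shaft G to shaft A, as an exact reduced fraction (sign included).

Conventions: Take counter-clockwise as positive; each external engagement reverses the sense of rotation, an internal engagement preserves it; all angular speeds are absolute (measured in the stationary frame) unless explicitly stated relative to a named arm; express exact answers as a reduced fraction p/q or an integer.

class = fixed-axis compound train [6 meshes; 6 ratios multiply, 6 sense flips]
mesh 1 [35T→83T]: running ratio 35/83, sense −
mesh 2 [83T→13T]: running ratio 35/13, sense +
mesh 3 [13T→50T]: running ratio 7/10, sense −
mesh 4 [50T→80T]: running ratio 7/16, sense +
mesh 5 [44T→61T]: running ratio 77/244, sense −
mesh 6 [49T→14T]: running ratio 539/488, sense +
ω_out/ω_in = 539/488

539/488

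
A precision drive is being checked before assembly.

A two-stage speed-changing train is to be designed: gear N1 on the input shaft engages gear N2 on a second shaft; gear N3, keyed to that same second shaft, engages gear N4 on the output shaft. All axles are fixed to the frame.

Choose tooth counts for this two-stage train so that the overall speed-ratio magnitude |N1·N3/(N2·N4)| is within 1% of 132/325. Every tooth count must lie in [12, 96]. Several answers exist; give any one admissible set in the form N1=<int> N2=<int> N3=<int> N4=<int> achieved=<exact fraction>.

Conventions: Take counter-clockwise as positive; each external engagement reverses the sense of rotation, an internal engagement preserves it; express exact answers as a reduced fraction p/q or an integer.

class = fixed-axis compound train [2-stage, 132/325 wanted]
target = 132/325 in lowest terms: an exact hit needs N1·N3 = k·132 and N2·N4 = k·325 for one integer k, every count in [12, 96]; additionally prefer no 1:1 stage (N1 ≠ N2, N3 ≠ N4)
k = 1: no 1:1-free in-range split of k·132 and k·325 into factor pairs; take k = 2
k = 2: N1·N3 = 264 = 12·22, N2·N4 = 650 = 13·50
achieved = 12·22/(13·50) = 132/325; |achieved − target| = 0 ≤ 33/8125 ✓

N1=12 N2=13 N3=22 N4=50 achieved=132/325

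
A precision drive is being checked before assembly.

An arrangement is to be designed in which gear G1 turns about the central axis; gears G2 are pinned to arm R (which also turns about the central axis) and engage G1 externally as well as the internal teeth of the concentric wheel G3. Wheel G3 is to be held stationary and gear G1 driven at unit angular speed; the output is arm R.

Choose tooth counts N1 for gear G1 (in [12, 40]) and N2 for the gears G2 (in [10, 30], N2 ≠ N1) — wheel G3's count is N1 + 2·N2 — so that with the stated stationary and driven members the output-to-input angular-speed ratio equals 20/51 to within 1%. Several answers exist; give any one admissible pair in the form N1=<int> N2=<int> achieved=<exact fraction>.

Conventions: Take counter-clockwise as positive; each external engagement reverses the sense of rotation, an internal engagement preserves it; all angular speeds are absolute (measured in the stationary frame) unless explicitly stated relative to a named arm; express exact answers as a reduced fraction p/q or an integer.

N1=40 N2=11 achieved=20/51

class = planetary set [ratio 20/51 wanted; Willis about the carrier]
Willis with ω_ring = 0: ω_arm/ω_sun = N1/(N1+N3); set equal to 20/51  ⇒  N3/N1 = 1/(20/51) − 1 = 31/20
N3 = N1 + 2·N2  ⇒  N2/N1 = (N3/N1 − 1)/2 = (31/20 − 1)/2 = 11/40
smallest multiple with N1 ≥ 12 and N2 ≥ 10: k = 1  ⇒  N1 = 1·40 = 40, N2 = 1·11 = 11 (N1 ≤ 40, N2 ≤ 30, N2 ≠ N1 ✓), N3 = 40 + 2·11 = 62
check: N1/(N1+N3) with N1 = 40, N3 = 62 gives 20/51; |achieved − target| = 0 ≤ 1/255 ✓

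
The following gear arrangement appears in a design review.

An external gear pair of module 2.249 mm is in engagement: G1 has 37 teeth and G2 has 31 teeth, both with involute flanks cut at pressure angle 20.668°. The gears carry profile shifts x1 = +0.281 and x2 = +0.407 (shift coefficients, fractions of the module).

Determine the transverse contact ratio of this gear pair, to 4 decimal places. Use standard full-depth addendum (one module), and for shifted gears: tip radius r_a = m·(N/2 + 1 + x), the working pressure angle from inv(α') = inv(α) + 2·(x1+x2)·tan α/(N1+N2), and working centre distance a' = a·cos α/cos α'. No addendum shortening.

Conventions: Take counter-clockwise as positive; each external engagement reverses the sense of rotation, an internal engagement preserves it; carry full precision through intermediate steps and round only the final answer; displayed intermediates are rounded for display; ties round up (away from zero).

recognized (one external pair, fixed centres): single-mesh tooth geometry, m = 2.249, N1 = 37, N2 = 31
base radii: r_b1 = 38.928760, r_b2 = 32.615988
tip radii: r_a1 = 44.487469, r_a2 = 38.023843
inv(α') = inv(20.668°) + 2·(+0.281+0.407)·tan α/(37+31) = 0.02413911  ⇒  α' = 23.34094°
a' = a·cos α / cos α' = 76.4660·cos 20.668°/cos 23.34094° = 77.921576
action lengths: √(r_a1²−r_b1²) = 21.533382, √(r_a2²−r_b2²) = 19.545075
base pitch p_b = π·m·cos α = 6.610719
CR = (21.533382 + 19.545075 − 77.921576·sin 23.34094°)/6.610719 = 1.543826
contact ratio ≈ 1.5438

1.5438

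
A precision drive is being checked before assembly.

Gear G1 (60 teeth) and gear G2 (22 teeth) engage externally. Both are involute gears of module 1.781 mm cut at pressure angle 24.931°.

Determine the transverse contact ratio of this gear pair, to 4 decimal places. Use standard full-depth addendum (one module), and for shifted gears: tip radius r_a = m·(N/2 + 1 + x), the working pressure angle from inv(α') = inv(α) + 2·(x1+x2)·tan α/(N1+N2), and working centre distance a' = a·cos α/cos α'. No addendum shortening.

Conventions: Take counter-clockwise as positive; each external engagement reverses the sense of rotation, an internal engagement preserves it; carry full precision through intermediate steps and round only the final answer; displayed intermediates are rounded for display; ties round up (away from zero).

1.4924

recognized (one external pair, fixed centres): single-mesh tooth geometry, m = 1.781, N1 = 60, N2 = 22
base radii: r_b1 = 48.451183, r_b2 = 17.765434
tip radii: r_a1 = 55.211000, r_a2 = 21.372000
no profile shift: α' = α, a' = a
action lengths: √(r_a1²−r_b1²) = 26.471445, √(r_a2²−r_b2²) = 11.880730
base pitch p_b = π·m·cos α = 5.073796
CR = (26.471445 + 11.880730 − 73.021000·sin 24.93100°)/5.073796 = 1.492352
contact ratio ≈ 1.4924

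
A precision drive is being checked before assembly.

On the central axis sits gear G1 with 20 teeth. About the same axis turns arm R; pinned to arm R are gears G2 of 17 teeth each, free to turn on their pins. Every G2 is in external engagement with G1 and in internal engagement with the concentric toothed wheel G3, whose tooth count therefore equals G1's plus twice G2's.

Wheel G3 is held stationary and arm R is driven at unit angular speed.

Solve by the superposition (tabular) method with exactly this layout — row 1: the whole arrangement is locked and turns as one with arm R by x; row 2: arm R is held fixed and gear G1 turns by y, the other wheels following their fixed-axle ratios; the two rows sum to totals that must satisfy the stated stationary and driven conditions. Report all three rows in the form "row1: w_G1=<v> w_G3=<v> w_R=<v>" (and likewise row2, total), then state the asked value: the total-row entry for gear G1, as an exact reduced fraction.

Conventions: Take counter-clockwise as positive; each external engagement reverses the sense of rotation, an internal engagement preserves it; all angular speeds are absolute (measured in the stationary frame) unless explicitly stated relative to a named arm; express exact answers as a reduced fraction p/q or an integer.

row1: w_G1=1 w_G3=1 w_R=1
row2: w_G1=27/10 w_G3=-1 w_R=0
total: w_G1=37/10 w_G3=0 w_R=1
asked value: 37/10

class = planetary set [G3 = 20+2·17 = 54; Willis about the carrier]
superposition row 1 [locked train]: every member turns x
row 2 (arm held, sun turns y): ω_ring = −(20/54)·y, ω_arm = 0
boundary: total ω_ring = x − (20/54)·y = 0 and total ω_arm = x = 1  ⇒  y = 27/10, x = 1
row 2 ring = −(20/54)·27/10 = -1
totals (row 1 + row 2): sun 1 + 27/10 = 37/10, ring 1 + (-1) = 0, arm 1 + 0 = 1
asked cell (total, sun) = 37/10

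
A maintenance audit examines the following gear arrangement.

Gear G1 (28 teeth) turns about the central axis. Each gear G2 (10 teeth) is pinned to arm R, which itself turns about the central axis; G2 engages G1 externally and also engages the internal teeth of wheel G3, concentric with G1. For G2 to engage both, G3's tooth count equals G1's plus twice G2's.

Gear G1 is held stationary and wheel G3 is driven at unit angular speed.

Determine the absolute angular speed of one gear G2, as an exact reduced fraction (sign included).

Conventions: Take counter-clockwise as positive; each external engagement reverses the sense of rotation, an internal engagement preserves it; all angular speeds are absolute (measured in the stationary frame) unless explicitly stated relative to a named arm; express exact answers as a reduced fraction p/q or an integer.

12/5

topology: planetary set — G1 28T / G2 10T / G3 48T, arm = carrier (Willis)
ring teeth: 28 + 2·10 = 48
28(ω_sun−ω_arm) = −48(ω_ring−ω_arm),  ω_sun = 0, ω_ring = 1
28(0−ω_arm) = −48(1−ω_arm)  ⇒  76·ω_arm = 48  ⇒  ω_arm = 12/19
sun–planet mesh: 28·(0−12/19) = −10·(ω_p−ω_arm)  ⇒  ω_p−ω_arm = 168/95
ω_p = 12/19 + 168/95 = 12/5
exact speed ratio = 12/5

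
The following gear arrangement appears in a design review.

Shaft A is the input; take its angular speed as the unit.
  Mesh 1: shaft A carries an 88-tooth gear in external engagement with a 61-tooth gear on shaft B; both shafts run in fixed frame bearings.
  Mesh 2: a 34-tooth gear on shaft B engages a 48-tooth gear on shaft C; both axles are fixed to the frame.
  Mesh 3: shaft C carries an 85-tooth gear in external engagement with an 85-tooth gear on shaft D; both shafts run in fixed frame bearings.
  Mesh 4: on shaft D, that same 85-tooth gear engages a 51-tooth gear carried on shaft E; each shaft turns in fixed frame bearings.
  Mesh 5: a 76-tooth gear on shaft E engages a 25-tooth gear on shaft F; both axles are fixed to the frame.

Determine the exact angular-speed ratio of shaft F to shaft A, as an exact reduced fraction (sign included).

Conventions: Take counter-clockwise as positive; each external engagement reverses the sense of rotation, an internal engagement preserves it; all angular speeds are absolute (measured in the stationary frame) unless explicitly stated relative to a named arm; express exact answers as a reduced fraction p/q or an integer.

class = fixed-axis compound train [5 meshes; 5 ratios multiply, 5 sense flips]
mesh 1 [88T→61T]: running ratio 88/61, sense −
mesh 2 [34T→48T]: running ratio 187/183, sense +
mesh 3 [85T→85T]: running ratio 187/183, sense −
mesh 4 [85T→51T]: running ratio 935/549, sense +
mesh 5 [76T→25T]: running ratio 14212/2745, sense −
ω_out/ω_in = -14212/2745

-14212/2745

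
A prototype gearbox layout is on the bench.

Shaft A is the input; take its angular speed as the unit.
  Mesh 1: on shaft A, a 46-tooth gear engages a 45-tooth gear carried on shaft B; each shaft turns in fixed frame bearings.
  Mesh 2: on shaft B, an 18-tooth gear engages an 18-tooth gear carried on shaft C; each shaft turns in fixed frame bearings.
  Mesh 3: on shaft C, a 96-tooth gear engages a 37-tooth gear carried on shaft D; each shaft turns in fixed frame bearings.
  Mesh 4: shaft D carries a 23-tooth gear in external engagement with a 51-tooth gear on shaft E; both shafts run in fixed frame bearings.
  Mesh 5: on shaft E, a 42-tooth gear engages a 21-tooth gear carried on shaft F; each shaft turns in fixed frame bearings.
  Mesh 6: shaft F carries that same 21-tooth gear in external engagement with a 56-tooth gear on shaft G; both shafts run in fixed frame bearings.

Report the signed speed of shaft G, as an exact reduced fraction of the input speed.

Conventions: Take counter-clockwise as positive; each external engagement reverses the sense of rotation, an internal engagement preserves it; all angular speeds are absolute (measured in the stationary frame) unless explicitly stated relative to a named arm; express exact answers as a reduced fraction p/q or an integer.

8464/9435

6-mesh fixed-axis compound train (all bearings frame-fixed)
mesh 1 [46T→45T]: |ω|/ω_in = 1×46/45 = 46/45, sense flips to −
mesh 2 [18T→18T]: |ω|/ω_in = (46/45)×18/18 = 46/45, sense flips to +
mesh 3 [96T→37T]: |ω|/ω_in = (46/45)×96/37 = 1472/555, sense flips to −
mesh 4 [23T→51T]: |ω|/ω_in = (1472/555)×23/51 = 33856/28305, sense flips to +
mesh 5 [42T→21T]: |ω|/ω_in = (33856/28305)×42/21 = 67712/28305, sense flips to −
mesh 6 [21T→56T]: |ω|/ω_in = (67712/28305)×21/56 = 8464/9435, sense flips to +
signed output speed (× input speed) = 8464/9435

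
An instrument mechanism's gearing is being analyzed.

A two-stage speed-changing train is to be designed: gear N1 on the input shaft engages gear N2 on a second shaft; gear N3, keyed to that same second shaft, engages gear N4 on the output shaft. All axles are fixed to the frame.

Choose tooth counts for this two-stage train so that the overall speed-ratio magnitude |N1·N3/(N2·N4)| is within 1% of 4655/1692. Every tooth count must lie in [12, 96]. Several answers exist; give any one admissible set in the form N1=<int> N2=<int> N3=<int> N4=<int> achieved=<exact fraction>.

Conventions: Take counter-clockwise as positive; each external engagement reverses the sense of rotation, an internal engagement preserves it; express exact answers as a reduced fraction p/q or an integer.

class = fixed-axis compound train [2-stage, 4655/1692 wanted]
target = 4655/1692 in lowest terms: an exact hit needs N1·N3 = k·4655 and N2·N4 = k·1692 for one integer k, every count in [12, 96]; additionally prefer no 1:1 stage (N1 ≠ N2, N3 ≠ N4)
k = 1: N1·N3 = 4655 = 49·95, N2·N4 = 1692 = 18·94
achieved = 49·95/(18·94) = 4655/1692; |achieved − target| = 0 ≤ 931/33840 ✓

N1=49 N2=18 N3=95 N4=94 achieved=4655/1692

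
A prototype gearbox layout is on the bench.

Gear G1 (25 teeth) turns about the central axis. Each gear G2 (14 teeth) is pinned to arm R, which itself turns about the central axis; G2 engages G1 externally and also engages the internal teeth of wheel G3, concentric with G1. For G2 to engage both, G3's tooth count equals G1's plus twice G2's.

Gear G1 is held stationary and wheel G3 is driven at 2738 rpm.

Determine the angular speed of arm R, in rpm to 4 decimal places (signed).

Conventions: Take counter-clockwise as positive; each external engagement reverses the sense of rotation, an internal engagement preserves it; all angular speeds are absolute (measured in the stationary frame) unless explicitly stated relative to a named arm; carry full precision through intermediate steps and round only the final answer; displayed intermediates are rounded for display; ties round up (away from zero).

+1860.4359 rpm

recognized (axles ride arm R): planetary set, 25/14/53 teeth
normalise by the input: solve with ω_ring = 1, then scale by 2738 rpm
ring teeth: 25 + 2·14 = 53
25(ω_sun−ω_arm) = −53(ω_ring−ω_arm),  ω_sun = 0, ω_ring = 1
25(0−ω_arm) = −53(1−ω_arm)  ⇒  78·ω_arm = 53  ⇒  ω_arm = 53/78
scale: ω_arm = 53/78 × 2738 rpm = +1860.4359 rpm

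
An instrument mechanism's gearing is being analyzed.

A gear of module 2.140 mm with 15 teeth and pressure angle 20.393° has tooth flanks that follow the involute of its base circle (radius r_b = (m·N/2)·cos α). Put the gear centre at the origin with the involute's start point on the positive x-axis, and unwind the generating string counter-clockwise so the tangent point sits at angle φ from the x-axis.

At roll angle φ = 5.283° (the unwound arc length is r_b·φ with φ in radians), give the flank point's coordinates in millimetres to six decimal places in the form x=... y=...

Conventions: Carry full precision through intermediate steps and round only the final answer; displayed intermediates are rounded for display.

x=15.107875 y=0.003928

topology: single-mesh involute geometry — m = 2.140, N = 15
pitch radius r_p = m·N/2 = 2.140·15/2 = 16.050000
base radius r_b = r_p·cos α = 16.050000·cos 20.393° = 15.044059
roll angle φ = 5.283° = 0.09220574 rad
x = r_b·(cos φ + φ·sin φ) = 15.107875
y = r_b·(sin φ − φ·cos φ) = 0.003928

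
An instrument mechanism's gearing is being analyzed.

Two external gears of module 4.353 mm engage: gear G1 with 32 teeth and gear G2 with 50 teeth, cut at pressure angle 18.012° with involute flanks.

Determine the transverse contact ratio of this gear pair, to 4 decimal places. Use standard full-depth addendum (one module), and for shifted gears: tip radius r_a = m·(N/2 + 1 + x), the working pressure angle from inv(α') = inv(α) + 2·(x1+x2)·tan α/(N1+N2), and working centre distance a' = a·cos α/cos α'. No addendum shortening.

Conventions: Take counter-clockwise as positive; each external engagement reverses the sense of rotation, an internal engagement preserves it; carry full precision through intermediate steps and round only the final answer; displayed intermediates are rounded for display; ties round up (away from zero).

1.8167

single-mesh involute tooth geometry (32T engaging 50T at module 4.353)
base radii: r_b1 = 66.234675, r_b2 = 103.491680
tip radii: r_a1 = 74.001000, r_a2 = 113.178000
no profile shift: α' = α, a' = a
action lengths: √(r_a1²−r_b1²) = 33.001755, √(r_a2²−r_b2²) = 45.811918
base pitch p_b = π·m·cos α = 13.005148
CR = (33.001755 + 45.811918 − 178.473000·sin 18.01200°)/13.005148 = 1.816737
contact ratio ≈ 1.8167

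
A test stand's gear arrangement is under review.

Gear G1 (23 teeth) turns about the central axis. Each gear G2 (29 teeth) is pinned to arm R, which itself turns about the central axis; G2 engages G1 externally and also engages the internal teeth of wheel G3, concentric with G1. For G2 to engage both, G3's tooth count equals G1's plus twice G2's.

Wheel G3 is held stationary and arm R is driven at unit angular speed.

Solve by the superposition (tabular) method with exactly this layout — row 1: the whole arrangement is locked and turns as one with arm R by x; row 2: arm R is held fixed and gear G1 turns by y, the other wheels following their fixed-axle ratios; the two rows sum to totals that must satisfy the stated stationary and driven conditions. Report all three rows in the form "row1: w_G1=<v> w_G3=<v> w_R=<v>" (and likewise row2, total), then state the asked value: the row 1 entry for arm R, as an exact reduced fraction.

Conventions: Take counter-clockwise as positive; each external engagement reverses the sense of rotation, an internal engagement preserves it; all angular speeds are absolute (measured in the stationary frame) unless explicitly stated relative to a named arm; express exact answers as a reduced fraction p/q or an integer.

recognized (axles ride arm R): planetary set, 23/29/81 teeth
row 1: whole set turns with the arm by x
row 2: sun turns y, ring = −(23/81)·y, arm 0
boundary: total ω_ring = x − (23/81)·y = 0 and total ω_arm = x = 1  ⇒  y = 81/23, x = 1
row 2 ring = −(23/81)·81/23 = -1
totals (row 1 + row 2): sun 1 + 81/23 = 104/23, ring 1 + (-1) = 0, arm 1 + 0 = 1
asked cell (row1, arm) = 1

row1: w_G1=1 w_G3=1 w_R=1
row2: w_G1=81/23 w_G3=-1 w_R=0
total: w_G1=104/23 w_G3=0 w_R=1
asked value: 1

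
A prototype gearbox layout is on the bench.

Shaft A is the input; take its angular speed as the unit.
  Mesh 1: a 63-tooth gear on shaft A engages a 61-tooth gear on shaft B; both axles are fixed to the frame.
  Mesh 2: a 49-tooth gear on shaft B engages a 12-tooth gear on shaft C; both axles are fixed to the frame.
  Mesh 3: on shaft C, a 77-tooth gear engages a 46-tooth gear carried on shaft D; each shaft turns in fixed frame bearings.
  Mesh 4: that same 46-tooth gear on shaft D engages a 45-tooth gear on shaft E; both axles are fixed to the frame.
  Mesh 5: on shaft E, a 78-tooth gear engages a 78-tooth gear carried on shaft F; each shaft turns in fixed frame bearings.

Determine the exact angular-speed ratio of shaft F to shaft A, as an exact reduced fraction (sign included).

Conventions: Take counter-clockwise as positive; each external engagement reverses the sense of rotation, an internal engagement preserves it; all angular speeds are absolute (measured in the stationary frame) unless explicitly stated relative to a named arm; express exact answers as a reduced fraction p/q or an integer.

class = fixed-axis compound train [5 meshes; 5 ratios multiply, 5 sense flips]
mesh 1 [63T→61T]: running ratio 63/61, sense −
mesh 2 [49T→12T]: running ratio 1029/244, sense +
mesh 3 [77T→46T]: running ratio 79233/11224, sense −
mesh 4 [46T→45T]: running ratio 26411/3660, sense +
mesh 5 [78T→78T]: running ratio 26411/3660, sense −
ω_out/ω_in = -26411/3660

-26411/3660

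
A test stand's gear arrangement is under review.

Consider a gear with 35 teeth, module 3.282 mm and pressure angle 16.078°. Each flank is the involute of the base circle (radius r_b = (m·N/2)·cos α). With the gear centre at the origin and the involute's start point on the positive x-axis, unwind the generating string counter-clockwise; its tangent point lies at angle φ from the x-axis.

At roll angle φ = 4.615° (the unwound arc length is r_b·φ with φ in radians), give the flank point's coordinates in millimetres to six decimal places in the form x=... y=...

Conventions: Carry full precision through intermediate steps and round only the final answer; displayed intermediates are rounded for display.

recognized (one wheel, involute flank): single-mesh tooth geometry, m = 3.282, N = 35
pitch radius r_p = m·N/2 = 3.282·35/2 = 57.435000
base radius r_b = r_p·cos α = 57.435000·cos 16.078° = 55.188462
roll angle φ = 4.615° = 0.08054694 rad
x = r_b·(cos φ + φ·sin φ) = 55.367198
y = r_b·(sin φ − φ·cos φ) = 0.009607

x=55.367198 y=0.009607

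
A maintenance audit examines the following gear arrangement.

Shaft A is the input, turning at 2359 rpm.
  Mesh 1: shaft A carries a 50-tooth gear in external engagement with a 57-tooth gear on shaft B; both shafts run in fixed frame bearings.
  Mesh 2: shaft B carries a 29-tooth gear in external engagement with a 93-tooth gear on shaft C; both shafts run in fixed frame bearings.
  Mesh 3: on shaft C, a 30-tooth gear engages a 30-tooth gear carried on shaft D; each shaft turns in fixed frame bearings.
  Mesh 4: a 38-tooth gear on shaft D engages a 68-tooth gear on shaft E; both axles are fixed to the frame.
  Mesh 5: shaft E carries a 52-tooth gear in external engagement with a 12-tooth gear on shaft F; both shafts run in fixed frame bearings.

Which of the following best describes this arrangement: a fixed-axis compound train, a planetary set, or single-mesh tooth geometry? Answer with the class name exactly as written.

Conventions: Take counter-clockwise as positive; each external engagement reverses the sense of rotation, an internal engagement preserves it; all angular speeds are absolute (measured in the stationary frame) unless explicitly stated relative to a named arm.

fixed-axis compound train

5-mesh fixed-axis compound train (all bearings frame-fixed)
classification: fixed-axis compound train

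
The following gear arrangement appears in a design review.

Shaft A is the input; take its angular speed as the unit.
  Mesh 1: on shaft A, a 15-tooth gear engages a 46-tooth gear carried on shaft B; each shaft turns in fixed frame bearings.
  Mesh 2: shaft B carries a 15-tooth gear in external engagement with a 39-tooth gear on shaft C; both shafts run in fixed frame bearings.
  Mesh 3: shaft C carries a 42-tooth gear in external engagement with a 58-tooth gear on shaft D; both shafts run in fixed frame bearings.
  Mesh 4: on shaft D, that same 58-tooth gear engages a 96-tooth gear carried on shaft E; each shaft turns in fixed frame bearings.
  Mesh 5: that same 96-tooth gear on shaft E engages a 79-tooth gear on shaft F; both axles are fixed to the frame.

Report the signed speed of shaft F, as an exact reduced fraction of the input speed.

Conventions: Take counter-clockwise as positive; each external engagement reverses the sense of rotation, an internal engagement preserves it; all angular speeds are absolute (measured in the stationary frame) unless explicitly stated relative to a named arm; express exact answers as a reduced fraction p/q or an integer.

-1575/23621

5-mesh fixed-axis compound train (all bearings frame-fixed)
mesh 1 [15T→46T]: |ω|/ω_in = 1×15/46 = 15/46, sense flips to −
mesh 2 [15T→39T]: |ω|/ω_in = (15/46)×15/39 = 75/598, sense flips to +
mesh 3 [42T→58T]: |ω|/ω_in = (75/598)×42/58 = 1575/17342, sense flips to −
mesh 4 [58T→96T]: |ω|/ω_in = (1575/17342)×58/96 = 525/9568, sense flips to +
mesh 5 [96T→79T]: |ω|/ω_in = (525/9568)×96/79 = 1575/23621, sense flips to −
signed output speed (× input speed) = -1575/23621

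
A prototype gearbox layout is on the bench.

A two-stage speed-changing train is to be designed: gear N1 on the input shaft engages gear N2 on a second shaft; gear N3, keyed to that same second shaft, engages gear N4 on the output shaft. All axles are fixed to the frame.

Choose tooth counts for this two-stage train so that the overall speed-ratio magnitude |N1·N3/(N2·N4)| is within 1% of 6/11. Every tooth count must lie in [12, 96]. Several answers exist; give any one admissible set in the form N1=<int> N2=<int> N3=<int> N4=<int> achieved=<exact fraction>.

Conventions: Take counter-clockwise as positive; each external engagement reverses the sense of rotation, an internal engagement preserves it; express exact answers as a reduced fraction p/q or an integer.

topology: fixed-axis compound train — 2 stages, target 6/11
target = 6/11 in lowest terms: an exact hit needs N1·N3 = k·6 and N2·N4 = k·11 for one integer k, every count in [12, 96]; additionally prefer no 1:1 stage (N1 ≠ N2, N3 ≠ N4)
k = 1…25: no 1:1-free in-range split of k·6 and k·11 into factor pairs; take k = 26
k = 26: N1·N3 = 156 = 12·13, N2·N4 = 286 = 13·22
achieved = 12·13/(13·22) = 6/11; |achieved − target| = 0 ≤ 3/550 ✓

N1=12 N2=13 N3=13 N4=22 achieved=6/11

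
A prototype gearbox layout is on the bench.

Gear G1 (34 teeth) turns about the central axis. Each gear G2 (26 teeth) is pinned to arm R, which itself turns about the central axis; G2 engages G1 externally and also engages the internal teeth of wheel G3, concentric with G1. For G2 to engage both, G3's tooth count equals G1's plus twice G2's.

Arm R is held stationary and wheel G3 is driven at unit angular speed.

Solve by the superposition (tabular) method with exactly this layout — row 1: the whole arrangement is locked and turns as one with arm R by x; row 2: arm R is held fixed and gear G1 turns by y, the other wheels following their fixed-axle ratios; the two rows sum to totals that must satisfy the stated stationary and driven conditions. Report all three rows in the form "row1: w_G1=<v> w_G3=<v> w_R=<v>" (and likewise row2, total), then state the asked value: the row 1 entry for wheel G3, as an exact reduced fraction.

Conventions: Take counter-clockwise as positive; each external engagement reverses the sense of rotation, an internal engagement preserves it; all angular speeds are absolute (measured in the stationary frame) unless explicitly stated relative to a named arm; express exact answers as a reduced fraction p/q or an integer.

topology: planetary set — G1 34T / G2 26T / G3 86T, arm = carrier (Willis)
row 1: whole set turns with the arm by x
row 2 (arm held, sun turns y): ω_ring = −(34/86)·y, ω_arm = 0
boundary: total ω_arm = x = 0 and total ω_ring = x − (34/86)·y = 1  ⇒  y = -43/17, x = 0
row 2 ring = −(34/86)·(-43/17) = 1
totals (row 1 + row 2): sun 0 + (-43/17) = -43/17, ring 0 + 1 = 1, arm 0 + 0 = 0
asked cell (row1, ring) = 0

row1: w_G1=0 w_G3=0 w_R=0
row2: w_G1=-43/17 w_G3=1 w_R=0
total: w_G1=-43/17 w_G3=1 w_R=0
asked value: 0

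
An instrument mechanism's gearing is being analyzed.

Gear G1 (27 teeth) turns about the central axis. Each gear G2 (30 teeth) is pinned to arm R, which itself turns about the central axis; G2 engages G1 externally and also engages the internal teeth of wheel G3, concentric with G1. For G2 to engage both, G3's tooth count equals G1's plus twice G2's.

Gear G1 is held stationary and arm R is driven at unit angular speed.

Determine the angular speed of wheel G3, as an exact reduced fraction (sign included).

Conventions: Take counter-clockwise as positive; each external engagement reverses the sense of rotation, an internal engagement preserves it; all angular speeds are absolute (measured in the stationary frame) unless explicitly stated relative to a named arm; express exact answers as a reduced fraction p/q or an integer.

planetary set (27T centre, 30T on arm, 87T internal) — Willis relation
ring teeth: 27 + 2·30 = 87
27(ω_sun−ω_arm) = −87(ω_ring−ω_arm),  ω_sun = 0, ω_arm = 1
ω_ring = 1 − (27/87)(0−1) = 38/29
exact speed ratio = 38/29

38/29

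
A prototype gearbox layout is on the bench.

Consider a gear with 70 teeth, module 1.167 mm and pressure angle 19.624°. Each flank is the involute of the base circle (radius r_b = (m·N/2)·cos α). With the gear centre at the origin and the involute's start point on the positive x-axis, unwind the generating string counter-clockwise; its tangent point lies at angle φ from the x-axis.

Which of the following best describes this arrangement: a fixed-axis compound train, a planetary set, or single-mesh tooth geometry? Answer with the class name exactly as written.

topology: single-mesh involute geometry — m = 1.167, N = 70
classification: single-mesh tooth geometry

single-mesh tooth geometry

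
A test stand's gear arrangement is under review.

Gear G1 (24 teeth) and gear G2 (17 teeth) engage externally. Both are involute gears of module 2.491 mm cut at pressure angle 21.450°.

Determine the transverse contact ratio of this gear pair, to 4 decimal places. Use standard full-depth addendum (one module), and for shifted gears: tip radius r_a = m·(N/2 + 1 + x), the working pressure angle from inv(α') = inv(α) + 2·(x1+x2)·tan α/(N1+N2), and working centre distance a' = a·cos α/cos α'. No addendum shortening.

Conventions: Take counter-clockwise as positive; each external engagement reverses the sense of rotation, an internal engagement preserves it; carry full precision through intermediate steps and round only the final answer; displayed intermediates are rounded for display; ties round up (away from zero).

topology: single-mesh involute geometry — m = 2.491, 24T/17T pair
base radii: r_b1 = 27.821592, r_b2 = 19.706961
tip radii: r_a1 = 32.383000, r_a2 = 23.664500
no profile shift: α' = α, a' = a
action lengths: √(r_a1²−r_b1²) = 16.571594, √(r_a2²−r_b2²) = 13.101307
base pitch p_b = π·m·cos α = 7.283676
CR = (16.571594 + 13.101307 − 51.065500·sin 21.45000°)/7.283676 = 1.510062
contact ratio ≈ 1.5101

1.5101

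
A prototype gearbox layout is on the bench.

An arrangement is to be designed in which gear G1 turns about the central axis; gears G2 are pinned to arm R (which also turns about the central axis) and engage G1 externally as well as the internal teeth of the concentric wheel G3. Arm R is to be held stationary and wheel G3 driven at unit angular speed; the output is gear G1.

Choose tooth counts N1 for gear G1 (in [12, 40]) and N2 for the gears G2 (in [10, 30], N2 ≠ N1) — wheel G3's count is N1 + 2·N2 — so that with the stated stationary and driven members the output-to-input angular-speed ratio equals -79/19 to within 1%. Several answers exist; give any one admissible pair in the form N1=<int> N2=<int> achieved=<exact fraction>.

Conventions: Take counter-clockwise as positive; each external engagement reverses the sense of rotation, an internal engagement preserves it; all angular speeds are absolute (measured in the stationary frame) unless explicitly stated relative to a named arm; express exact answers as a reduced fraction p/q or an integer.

N1=19 N2=30 achieved=-79/19

topology: planetary set — design target -79/19, arm = carrier (Willis)
Willis with ω_arm = 0: ω_sun/ω_ring = −N3/N1; set equal to -79/19  ⇒  N3/N1 = −(-79/19) = 79/19
N3 = N1 + 2·N2  ⇒  N2/N1 = (N3/N1 − 1)/2 = (79/19 − 1)/2 = 30/19
smallest multiple with N1 ≥ 12 and N2 ≥ 10: k = 1  ⇒  N1 = 1·19 = 19, N2 = 1·30 = 30 (N1 ≤ 40, N2 ≤ 30, N2 ≠ N1 ✓), N3 = 19 + 2·30 = 79
check: −N3/N1 with N1 = 19, N3 = 79 gives -79/19; |achieved − target| = 0 ≤ 79/1900 ✓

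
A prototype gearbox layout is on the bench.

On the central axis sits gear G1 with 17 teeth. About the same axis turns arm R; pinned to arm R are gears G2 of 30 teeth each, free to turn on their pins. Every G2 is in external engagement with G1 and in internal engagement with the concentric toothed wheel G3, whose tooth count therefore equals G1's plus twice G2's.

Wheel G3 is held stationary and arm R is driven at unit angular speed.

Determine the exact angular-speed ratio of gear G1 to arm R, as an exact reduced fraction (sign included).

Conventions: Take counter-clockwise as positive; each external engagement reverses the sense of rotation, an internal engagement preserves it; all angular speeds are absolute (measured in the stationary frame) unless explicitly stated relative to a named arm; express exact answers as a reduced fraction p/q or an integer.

recognized (axles ride arm R): planetary set, 17/30/77 teeth
ring teeth: 17 + 2·30 = 77
17(ω_sun−ω_arm) = −77(ω_ring−ω_arm),  ω_ring = 0, ω_arm = 1
ω_sun = 1 − (77/17)(0−1) = 94/17
ω_out/ω_in = 94/17

94/17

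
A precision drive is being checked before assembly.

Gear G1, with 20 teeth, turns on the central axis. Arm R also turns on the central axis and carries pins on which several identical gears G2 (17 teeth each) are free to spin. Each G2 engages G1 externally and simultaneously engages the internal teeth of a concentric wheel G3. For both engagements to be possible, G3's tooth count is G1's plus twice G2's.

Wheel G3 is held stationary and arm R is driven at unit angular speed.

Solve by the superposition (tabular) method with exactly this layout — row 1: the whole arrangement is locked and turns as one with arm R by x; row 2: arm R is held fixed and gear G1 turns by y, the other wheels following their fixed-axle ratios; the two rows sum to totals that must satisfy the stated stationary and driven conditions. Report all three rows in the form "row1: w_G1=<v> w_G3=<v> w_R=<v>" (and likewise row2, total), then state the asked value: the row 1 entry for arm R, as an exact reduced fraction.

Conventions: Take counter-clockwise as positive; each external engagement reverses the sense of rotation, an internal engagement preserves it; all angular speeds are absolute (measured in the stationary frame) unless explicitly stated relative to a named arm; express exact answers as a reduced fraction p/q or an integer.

class = planetary set [G3 = 20+2·17 = 54; Willis about the carrier]
superposition row 1 [locked train]: every member turns x
row 2 (arm held, sun turns y): ω_ring = −(20/54)·y, ω_arm = 0
boundary: total ω_ring = x − (20/54)·y = 0 and total ω_arm = x = 1  ⇒  y = 27/10, x = 1
row 2 ring = −(20/54)·27/10 = -1
totals (row 1 + row 2): sun 1 + 27/10 = 37/10, ring 1 + (-1) = 0, arm 1 + 0 = 1
asked cell (row1, arm) = 1

row1: w_G1=1 w_G3=1 w_R=1
row2: w_G1=27/10 w_G3=-1 w_R=0
total: w_G1=37/10 w_G3=0 w_R=1
asked value: 1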